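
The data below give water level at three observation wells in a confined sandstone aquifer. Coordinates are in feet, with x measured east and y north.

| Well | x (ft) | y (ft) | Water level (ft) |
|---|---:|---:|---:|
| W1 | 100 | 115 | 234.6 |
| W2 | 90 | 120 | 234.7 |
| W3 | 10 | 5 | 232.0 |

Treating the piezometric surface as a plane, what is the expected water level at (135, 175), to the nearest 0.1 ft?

236.0 ft

Differences from W1: to W2 (Δx, Δy, Δh) = (-10, 5, +0.1); to W3 = (-90, -110, -2.6).
Determinant of the coordinate differences = (-10)·(-110) − (-90)·5 = 1550.
∂h/∂x = [(+0.1)·(-110) − (-2.6)·5] / 1550 = +0.001290
∂h/∂y = [(-10)·(-2.6) − (-90)·(+0.1)] / 1550 = +0.02258
h(135, 175) = 234.6 + (+0.001290)·(35) + (+0.02258)·(60) = 234.6 +0.045 +1.355 = 236.000 ft.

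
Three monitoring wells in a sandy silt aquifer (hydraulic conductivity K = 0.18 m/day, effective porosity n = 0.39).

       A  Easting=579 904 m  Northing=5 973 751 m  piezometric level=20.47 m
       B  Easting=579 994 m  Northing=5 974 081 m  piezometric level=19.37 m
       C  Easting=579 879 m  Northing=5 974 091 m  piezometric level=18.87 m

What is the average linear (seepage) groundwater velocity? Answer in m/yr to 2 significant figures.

Differences from A: to B (Δx, Δy, Δh) = (90, 330, -1.10); to C = (-25, 340, -1.60).
Solve a·Δx + b·Δy = Δh: det = 90·340 − (-25)·330 = 38850.
∂h/∂x = [(-1.10)·340 − (-1.60)·330] / 38850 = +0.003964
∂h/∂y = [90·(-1.60) − (-25)·(-1.10)] / 38850 = -0.004414
|∇h| = √(0.003964² + -0.004414²) = 0.005933
Seepage velocity v = K·i/n = 0.18 × 0.005933 / 0.39 = 0.002738 m/day = 1 m/yr.

1.0 m/yr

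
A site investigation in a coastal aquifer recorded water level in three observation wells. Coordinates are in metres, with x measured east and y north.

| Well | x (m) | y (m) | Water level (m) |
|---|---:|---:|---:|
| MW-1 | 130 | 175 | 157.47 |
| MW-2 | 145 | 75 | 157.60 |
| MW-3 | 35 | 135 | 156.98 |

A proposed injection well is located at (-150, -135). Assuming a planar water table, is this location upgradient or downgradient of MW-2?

Taking MW-1 as reference: MW-2−MW-1 = (15, -100, +0.13); MW-3−MW-1 = (-95, -40, -0.49).
Solve a·Δx + b·Δy = Δh: det = 15·(-40) − (-95)·(-100) = -10100.
∂h/∂x = [(+0.13)·(-40) − (-0.49)·(-100)] / -10100 = +0.005366
∂h/∂y = [15·(-0.49) − (-95)·(+0.13)] / -10100 = -0.0004950
Head at (-150, -135) = 157.47 + (+0.005366)·(-280) + (-0.0004950)·(-310) = 156.12 m.
That is lower than the 157.60 m at MW-2, so the point is downgradient.

downgradient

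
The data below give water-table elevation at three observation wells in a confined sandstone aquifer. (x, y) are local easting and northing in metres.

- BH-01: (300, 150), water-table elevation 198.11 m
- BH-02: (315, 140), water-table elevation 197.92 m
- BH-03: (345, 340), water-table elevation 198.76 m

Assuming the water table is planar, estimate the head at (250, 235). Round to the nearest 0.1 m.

199.0 m

With h = a·x + b·y + c and BH-01 as origin, the differences give:
  15·a + (-10)·b = -0.19
  45·a + 190·b = +0.65
Eliminate b (×190 and ×(-10), subtract): 3300·a = -29.600 → a = ∂h/∂x = -0.008970
Back-substitute: b = ∂h/∂y = +0.005545.
h(250, 235) = 198.11 + (-0.008970)·(-50) + (+0.005545)·(85) = 198.11 +0.448 +0.471 = 199.030 m.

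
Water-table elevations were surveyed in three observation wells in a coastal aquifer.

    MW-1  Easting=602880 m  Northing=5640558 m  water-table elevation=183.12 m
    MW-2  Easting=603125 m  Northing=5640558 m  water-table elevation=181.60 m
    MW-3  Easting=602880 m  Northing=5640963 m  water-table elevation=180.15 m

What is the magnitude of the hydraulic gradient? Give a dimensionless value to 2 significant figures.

∂h/∂x = (181.60 − 183.12) / (603125 − 602880) = -0.006204
∂h/∂y = (180.15 − 183.12) / (5640963 − 5640558) = -0.007333
|∇h| = √(-0.006204² + -0.007333²) = 0.009605

0.0096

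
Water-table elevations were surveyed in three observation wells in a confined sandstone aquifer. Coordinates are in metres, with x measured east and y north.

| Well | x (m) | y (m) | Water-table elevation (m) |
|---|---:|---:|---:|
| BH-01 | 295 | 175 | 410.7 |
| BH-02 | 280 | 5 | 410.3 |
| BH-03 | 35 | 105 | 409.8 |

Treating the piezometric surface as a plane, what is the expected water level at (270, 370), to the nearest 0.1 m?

With h = a·x + b·y + c and BH-01 as origin, the differences give:
  (-15)·a + (-170)·b = -0.4
  (-260)·a + (-70)·b = -0.9
Eliminate b (×(-70) and ×(-170), subtract): -43150·a = -125.00 → a = ∂h/∂x = +0.002897
Back-substitute: b = ∂h/∂y = +0.002097.
h(270, 370) = 410.7 + (+0.002897)·(-25) + (+0.002097)·(195) = 410.7 -0.072 +0.409 = 411.037 m.

411.0 m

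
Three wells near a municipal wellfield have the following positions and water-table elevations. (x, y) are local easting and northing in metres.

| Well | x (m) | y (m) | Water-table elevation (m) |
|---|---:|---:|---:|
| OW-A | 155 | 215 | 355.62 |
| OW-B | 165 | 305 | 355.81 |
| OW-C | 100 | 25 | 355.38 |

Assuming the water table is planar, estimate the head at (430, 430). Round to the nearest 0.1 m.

Three-point gradient (reference OW-A): Δ to OW-B = (10, 90, +0.19), Δ to OW-C = (-55, -190, -0.24).
∂h/∂x = -0.004754, ∂h/∂y = +0.002639 (det = 3050).
h(430, 430) = 355.62 + (-0.004754)·(275) + (+0.002639)·(215) = 355.62 -1.307 +0.567 = 354.880 m.

354.9 m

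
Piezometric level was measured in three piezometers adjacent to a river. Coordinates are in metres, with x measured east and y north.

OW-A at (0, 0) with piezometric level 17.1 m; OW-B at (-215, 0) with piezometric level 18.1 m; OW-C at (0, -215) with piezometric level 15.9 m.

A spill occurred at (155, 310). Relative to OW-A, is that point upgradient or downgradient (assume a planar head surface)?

upgradient

∂h/∂x = (18.1 − 17.1) / (-215 − 0) = -0.004651
∂h/∂y = (15.9 − 17.1) / (-215 − 0) = +0.005581
Head at (155, 310) = 17.1 + (-0.004651)·(155) + (+0.005581)·(310) = 18.11 m.
That is higher than the 17.1 m at OW-A, so the point is upgradient.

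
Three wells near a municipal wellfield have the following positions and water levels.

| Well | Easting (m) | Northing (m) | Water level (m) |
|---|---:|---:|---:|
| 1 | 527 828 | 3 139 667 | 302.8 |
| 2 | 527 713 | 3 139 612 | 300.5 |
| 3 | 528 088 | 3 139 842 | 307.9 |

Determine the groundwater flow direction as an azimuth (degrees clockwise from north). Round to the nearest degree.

275°

Taking 1 as reference: 2−1 = (-115, -55, -2.3); 3−1 = (260, 175, +5.1).
Solve a·Δx + b·Δy = Δh: det = (-115)·175 − 260·(-55) = -5825.
∂h/∂x = [(-2.3)·175 − (+5.1)·(-55)] / -5825 = +0.02094
∂h/∂y = [(-115)·(+5.1) − 260·(-2.3)] / -5825 = -0.001974
Flow direction (−∇h) has components (-0.02094 E, +0.001974 N).
Azimuth = atan2(E, N) = atan2(-0.02094, +0.001974) = 275.4° ≈ 275°.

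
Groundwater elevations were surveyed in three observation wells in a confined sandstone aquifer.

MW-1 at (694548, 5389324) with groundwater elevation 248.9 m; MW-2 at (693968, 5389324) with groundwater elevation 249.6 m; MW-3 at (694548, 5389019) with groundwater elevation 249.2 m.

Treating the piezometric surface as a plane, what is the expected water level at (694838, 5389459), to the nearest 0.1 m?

∂h/∂x = (249.6 − 248.9) / (693968 − 694548) = -0.001207
∂h/∂y = (249.2 − 248.9) / (5389019 − 5389324) = -0.0009836
h(694838, 5389459) = 248.9 + (-0.001207)·(290) + (-0.0009836)·(135) = 248.9 -0.350 -0.133 = 248.417 m.

248.4 m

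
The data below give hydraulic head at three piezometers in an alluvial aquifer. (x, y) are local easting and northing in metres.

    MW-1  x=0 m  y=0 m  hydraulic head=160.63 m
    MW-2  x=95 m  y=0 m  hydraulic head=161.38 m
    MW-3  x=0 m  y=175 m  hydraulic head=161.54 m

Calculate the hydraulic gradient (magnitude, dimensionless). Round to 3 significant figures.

∂h/∂x = (161.38 − 160.63) / (95 − 0) = +0.007895
∂h/∂y = (161.54 − 160.63) / (175 − 0) = +0.005200
|∇h| = √(0.007895² + 0.005200²) = 0.009454

0.00945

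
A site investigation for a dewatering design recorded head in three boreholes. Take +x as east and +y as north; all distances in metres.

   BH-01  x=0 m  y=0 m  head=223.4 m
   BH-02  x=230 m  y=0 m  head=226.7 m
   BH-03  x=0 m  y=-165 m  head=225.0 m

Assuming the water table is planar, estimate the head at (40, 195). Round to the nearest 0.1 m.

∂h/∂x = (226.7 − 223.4) / (230 − 0) = +0.01435
∂h/∂y = (225.0 − 223.4) / (-165 − 0) = -0.009697
h(40, 195) = 223.4 + (+0.01435)·(40) + (-0.009697)·(195) = 223.4 +0.574 -1.891 = 222.083 m.

222.1 m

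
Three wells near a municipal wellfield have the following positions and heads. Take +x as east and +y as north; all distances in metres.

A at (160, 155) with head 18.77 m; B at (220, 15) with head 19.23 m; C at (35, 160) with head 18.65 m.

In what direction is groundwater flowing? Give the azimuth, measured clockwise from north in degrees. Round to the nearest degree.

Taking A as reference: B−A = (60, -140, +0.46); C−A = (-125, 5, -0.12).
Determinant of the coordinate differences = 60·5 − (-125)·(-140) = -17200.
∂h/∂x = [(+0.46)·5 − (-0.12)·(-140)] / -17200 = +0.0008430
∂h/∂y = [60·(-0.12) − (-125)·(+0.46)] / -17200 = -0.002924
Flow direction (−∇h) has components (-0.0008430 E, +0.002924 N).
Azimuth = atan2(E, N) = atan2(-0.0008430, +0.002924) = 343.9° ≈ 344°.

344°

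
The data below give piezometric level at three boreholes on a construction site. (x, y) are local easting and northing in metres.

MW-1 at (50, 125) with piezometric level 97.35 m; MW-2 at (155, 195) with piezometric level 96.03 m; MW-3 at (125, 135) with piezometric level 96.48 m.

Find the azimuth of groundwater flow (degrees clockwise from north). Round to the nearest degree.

Differences from MW-1: to MW-2 (Δx, Δy, Δh) = (105, 70, -1.32); to MW-3 = (75, 10, -0.87).
Determinant of the coordinate differences = 105·10 − 75·70 = -4200.
∂h/∂x = [(-1.32)·10 − (-0.87)·70] / -4200 = -0.01136
∂h/∂y = [105·(-0.87) − 75·(-1.32)] / -4200 = -0.001821
Flow direction (−∇h) has components (+0.01136 E, +0.001821 N).
Azimuth = atan2(E, N) = atan2(+0.01136, +0.001821) = 80.9° ≈ 081°.

081°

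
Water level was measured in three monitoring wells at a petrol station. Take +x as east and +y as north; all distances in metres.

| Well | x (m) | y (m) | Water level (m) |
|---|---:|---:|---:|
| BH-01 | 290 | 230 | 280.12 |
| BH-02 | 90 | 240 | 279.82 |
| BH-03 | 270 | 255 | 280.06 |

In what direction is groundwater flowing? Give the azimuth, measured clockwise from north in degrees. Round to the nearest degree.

Differences from BH-01: to BH-02 (Δx, Δy, Δh) = (-200, 10, -0.30); to BH-03 = (-20, 25, -0.06).
Determinant of the coordinate differences = (-200)·25 − (-20)·10 = -4800.
∂h/∂x = [(-0.30)·25 − (-0.06)·10] / -4800 = +0.001438
∂h/∂y = [(-200)·(-0.06) − (-20)·(-0.30)] / -4800 = -0.001250
Flow direction (−∇h) has components (-0.001438 E, +0.001250 N).
Azimuth = atan2(E, N) = atan2(-0.001438, +0.001250) = 311.0° ≈ 311°.

311°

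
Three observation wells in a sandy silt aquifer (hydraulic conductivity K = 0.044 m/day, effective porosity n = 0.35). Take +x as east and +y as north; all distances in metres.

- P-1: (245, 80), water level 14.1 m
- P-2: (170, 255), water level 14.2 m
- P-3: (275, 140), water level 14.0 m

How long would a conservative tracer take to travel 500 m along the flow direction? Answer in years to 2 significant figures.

Differences from P-1: to P-2 (Δx, Δy, Δh) = (-75, 175, +0.1); to P-3 = (30, 60, -0.1).
Solve a·Δx + b·Δy = Δh: det = (-75)·60 − 30·175 = -9750.
∂h/∂x = [(+0.1)·60 − (-0.1)·175] / -9750 = -0.002410
∂h/∂y = [(-75)·(-0.1) − 30·(+0.1)] / -9750 = -0.0004615
|∇h| = √(-0.002410² + -0.0004615²) = 0.002454
Seepage velocity v = K·i/n = 0.044 × 0.002454 / 0.35 = 0.0003085 m/day.
t = 500 / 0.0003085 = 1.621e+06 days = 4.44e+03 years.

4400 years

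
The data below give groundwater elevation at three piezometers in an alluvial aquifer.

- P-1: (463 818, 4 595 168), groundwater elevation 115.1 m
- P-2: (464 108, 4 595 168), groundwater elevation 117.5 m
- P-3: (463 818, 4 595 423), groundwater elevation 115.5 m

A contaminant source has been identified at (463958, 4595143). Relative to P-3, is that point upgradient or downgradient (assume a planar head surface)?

upgradient

∂h/∂x = (117.5 − 115.1) / (464108 − 463818) = +0.008276
∂h/∂y = (115.5 − 115.1) / (4595423 − 4595168) = +0.001569
Head at (463958, 4595143) = 115.1 + (+0.008276)·(140) + (+0.001569)·(-25) = 116.22 m.
That is higher than the 115.5 m at P-3, so the point is upgradient.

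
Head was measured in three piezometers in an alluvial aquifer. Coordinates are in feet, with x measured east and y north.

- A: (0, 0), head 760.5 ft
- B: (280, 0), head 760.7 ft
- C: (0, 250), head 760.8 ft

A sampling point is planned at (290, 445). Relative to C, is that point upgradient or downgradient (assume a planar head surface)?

∂h/∂x = (760.7 − 760.5) / (280 − 0) = +0.0007143
∂h/∂y = (760.8 − 760.5) / (250 − 0) = +0.001200
Head at (290, 445) = 760.5 + (+0.0007143)·(290) + (+0.001200)·(445) = 761.24 ft.
That is higher than the 760.8 ft at C, so the point is upgradient.

upgradient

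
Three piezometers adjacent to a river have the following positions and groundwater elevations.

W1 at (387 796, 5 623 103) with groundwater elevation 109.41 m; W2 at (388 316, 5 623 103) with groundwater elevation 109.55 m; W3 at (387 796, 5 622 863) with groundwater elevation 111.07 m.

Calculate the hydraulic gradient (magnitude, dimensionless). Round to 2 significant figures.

∂h/∂x = (109.55 − 109.41) / (388316 − 387796) = +0.0002692
∂h/∂y = (111.07 − 109.41) / (5622863 − 5623103) = -0.006917
|∇h| = √(0.0002692² + -0.006917²) = 0.006922

0.0069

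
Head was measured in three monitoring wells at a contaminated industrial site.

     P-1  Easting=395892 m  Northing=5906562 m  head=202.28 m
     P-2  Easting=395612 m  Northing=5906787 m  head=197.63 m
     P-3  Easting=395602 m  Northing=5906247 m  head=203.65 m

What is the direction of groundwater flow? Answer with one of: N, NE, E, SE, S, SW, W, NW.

NW

Differences from P-1: to P-2 (Δx, Δy, Δh) = (-280, 225, -4.65); to P-3 = (-290, -315, +1.37).
Solve a·Δx + b·Δy = Δh: det = (-280)·(-315) − (-290)·225 = 153450.
∂h/∂x = [(-4.65)·(-315) − (+1.37)·225] / 153450 = +0.007537
∂h/∂y = [(-280)·(+1.37) − (-290)·(-4.65)] / 153450 = -0.01129
Flow = −∇h = (-0.007537 east, +0.01129 north), which points northwest.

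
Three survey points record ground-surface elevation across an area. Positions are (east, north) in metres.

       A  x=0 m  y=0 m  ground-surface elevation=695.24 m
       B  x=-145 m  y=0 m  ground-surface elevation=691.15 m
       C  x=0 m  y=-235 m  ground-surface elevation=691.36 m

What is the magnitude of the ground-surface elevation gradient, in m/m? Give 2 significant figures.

∂z/∂x = (691.15 − 695.24) / (-145 − 0) = +0.02821
∂z/∂y = (691.36 − 695.24) / (-235 − 0) = +0.01651
|∇f| = √(0.02821² + 0.01651²) = 0.03269 m/m

0.033 m/m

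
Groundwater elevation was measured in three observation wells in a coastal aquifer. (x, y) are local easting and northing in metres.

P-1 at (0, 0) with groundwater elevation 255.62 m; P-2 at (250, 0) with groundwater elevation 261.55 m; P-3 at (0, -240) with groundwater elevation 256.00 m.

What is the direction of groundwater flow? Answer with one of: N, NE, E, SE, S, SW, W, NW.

W

∂h/∂x = (261.55 − 255.62) / (250 − 0) = +0.02372
∂h/∂y = (256.00 − 255.62) / (-240 − 0) = -0.001583
Flow = −∇h = (-0.02372 east, +0.001583 north), which points west.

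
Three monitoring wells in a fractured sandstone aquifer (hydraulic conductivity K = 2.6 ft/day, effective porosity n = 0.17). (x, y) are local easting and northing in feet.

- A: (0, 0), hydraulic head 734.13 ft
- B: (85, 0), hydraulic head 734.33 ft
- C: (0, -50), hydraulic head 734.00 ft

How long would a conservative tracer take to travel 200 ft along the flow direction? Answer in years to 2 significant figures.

10 years

∂h/∂x = (734.33 − 734.13) / (85 − 0) = +0.002353
∂h/∂y = (734.00 − 734.13) / (-50 − 0) = +0.002600
|∇h| = √(0.002353² + 0.002600²) = 0.003507
Seepage velocity v = K·i/n = 2.6 × 0.003507 / 0.17 = 0.05364 ft/day.
t = 200 / 0.05364 = 3729 days = 10.2 years.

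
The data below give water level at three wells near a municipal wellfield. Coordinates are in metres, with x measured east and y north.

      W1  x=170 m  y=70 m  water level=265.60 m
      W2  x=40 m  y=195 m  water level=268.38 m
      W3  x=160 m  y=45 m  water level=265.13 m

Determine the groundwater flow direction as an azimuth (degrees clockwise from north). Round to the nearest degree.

Differences from W1: to W2 (Δx, Δy, Δh) = (-130, 125, +2.78); to W3 = (-10, -25, -0.47).
Solve a·Δx + b·Δy = Δh: det = (-130)·(-25) − (-10)·125 = 4500.
∂h/∂x = [(+2.78)·(-25) − (-0.47)·125] / 4500 = -0.002389
∂h/∂y = [(-130)·(-0.47) − (-10)·(+2.78)] / 4500 = +0.01976
Flow direction (−∇h) has components (+0.002389 E, -0.01976 N).
Azimuth = atan2(E, N) = atan2(+0.002389, -0.01976) = 173.1° ≈ 173°.

173°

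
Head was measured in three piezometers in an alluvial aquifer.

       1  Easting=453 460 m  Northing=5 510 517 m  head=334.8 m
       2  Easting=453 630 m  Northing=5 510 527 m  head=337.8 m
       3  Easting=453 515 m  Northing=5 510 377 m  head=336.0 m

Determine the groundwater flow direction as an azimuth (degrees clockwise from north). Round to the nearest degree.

275°

Differences from 1: to 2 (Δx, Δy, Δh) = (170, 10, +3.0); to 3 = (55, -140, +1.2).
Determinant of the coordinate differences = 170·(-140) − 55·10 = -24350.
∂h/∂x = [(+3.0)·(-140) − (+1.2)·10] / -24350 = +0.01774
∂h/∂y = [170·(+1.2) − 55·(+3.0)] / -24350 = -0.001602
Flow direction (−∇h) has components (-0.01774 E, +0.001602 N).
Azimuth = atan2(E, N) = atan2(-0.01774, +0.001602) = 275.2° ≈ 275°.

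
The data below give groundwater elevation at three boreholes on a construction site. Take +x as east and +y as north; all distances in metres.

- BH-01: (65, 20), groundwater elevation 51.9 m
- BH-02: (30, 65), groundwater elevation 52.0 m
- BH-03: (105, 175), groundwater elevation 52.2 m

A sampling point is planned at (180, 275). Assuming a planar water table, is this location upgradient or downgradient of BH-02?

upgradient

Differences from BH-01: to BH-02 (Δx, Δy, Δh) = (-35, 45, +0.1); to BH-03 = (40, 155, +0.3).
Determinant of the coordinate differences = (-35)·155 − 40·45 = -7225.
∂h/∂x = [(+0.1)·155 − (+0.3)·45] / -7225 = -0.0002768
∂h/∂y = [(-35)·(+0.3) − 40·(+0.1)] / -7225 = +0.002007
Head at (180, 275) = 51.9 + (-0.0002768)·(115) + (+0.002007)·(255) = 52.38 m.
That is higher than the 52.0 m at BH-02, so the point is upgradient.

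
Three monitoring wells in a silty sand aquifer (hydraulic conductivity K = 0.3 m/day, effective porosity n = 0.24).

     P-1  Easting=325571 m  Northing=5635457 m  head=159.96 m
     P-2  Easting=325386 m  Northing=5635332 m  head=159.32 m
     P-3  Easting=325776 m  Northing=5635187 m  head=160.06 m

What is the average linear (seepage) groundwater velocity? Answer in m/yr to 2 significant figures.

With h = a·x + b·y + c and P-1 as origin, the differences give:
  (-185)·a + (-125)·b = -0.64
  205·a + (-270)·b = +0.10
Eliminate b (×(-270) and ×(-125), subtract): 75575·a = 185.300 → a = ∂h/∂x = +0.002452
Back-substitute: b = ∂h/∂y = +0.001491.
|∇h| = √(0.002452² + 0.001491²) = 0.00287
Seepage velocity v = K·i/n = 0.3 × 0.00287 / 0.24 = 0.003587 m/day = 1.31 m/yr.

1.3 m/yr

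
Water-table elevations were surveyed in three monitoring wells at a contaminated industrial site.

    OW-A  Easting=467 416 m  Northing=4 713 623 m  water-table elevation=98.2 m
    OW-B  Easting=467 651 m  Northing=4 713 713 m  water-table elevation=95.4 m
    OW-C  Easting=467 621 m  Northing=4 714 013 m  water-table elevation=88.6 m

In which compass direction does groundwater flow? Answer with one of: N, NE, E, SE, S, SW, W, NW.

N

With h = a·x + b·y + c and OW-A as origin, the differences give:
  235·a + 90·b = -2.8
  205·a + 390·b = -9.6
Eliminate b (×390 and ×90, subtract): 73200·a = -228.00 → a = ∂h/∂x = -0.003115
Back-substitute: b = ∂h/∂y = -0.02298.
Flow = −∇h = (+0.003115 east, +0.02298 north), which points north.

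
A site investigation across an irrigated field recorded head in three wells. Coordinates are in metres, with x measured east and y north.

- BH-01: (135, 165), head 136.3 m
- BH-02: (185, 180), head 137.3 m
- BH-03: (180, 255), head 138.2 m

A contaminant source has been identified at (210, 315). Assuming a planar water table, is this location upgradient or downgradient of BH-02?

Differences from BH-01: to BH-02 (Δx, Δy, Δh) = (50, 15, +1.0); to BH-03 = (45, 90, +1.9).
Determinant of the coordinate differences = 50·90 − 45·15 = 3825.
∂h/∂x = [(+1.0)·90 − (+1.9)·15] / 3825 = +0.01608
∂h/∂y = [50·(+1.9) − 45·(+1.0)] / 3825 = +0.01307
Head at (210, 315) = 136.3 + (+0.01608)·(75) + (+0.01307)·(150) = 139.47 m.
That is higher than the 137.3 m at BH-02, so the point is upgradient.

upgradient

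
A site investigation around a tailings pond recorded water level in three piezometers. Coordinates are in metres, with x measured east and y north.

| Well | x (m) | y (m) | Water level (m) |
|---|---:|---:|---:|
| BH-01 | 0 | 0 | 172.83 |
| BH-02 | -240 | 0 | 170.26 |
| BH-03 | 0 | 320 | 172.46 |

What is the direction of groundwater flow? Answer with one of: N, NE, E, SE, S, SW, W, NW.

∂h/∂x = (170.26 − 172.83) / (-240 − 0) = +0.01071
∂h/∂y = (172.46 − 172.83) / (320 − 0) = -0.001156
Flow = −∇h = (-0.01071 east, +0.001156 north), which points west.

W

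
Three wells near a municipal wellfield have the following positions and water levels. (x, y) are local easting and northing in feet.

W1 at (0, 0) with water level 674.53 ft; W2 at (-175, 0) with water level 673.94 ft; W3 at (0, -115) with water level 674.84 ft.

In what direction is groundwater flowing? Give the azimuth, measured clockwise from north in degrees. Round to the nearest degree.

309°

∂h/∂x = (673.94 − 674.53) / (-175 − 0) = +0.003371
∂h/∂y = (674.84 − 674.53) / (-115 − 0) = -0.002696
Flow direction (−∇h) has components (-0.003371 E, +0.002696 N).
Azimuth = atan2(E, N) = atan2(-0.003371, +0.002696) = 308.6° ≈ 309°.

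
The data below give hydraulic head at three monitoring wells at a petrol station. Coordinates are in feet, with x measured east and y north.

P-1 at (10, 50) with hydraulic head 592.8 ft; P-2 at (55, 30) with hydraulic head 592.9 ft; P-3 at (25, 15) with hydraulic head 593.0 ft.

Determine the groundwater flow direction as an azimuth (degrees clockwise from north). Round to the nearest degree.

004°

Differences from P-1: to P-2 (Δx, Δy, Δh) = (45, -20, +0.1); to P-3 = (15, -35, +0.2).
Determinant of the coordinate differences = 45·(-35) − 15·(-20) = -1275.
∂h/∂x = [(+0.1)·(-35) − (+0.2)·(-20)] / -1275 = -0.0003922
∂h/∂y = [45·(+0.2) − 15·(+0.1)] / -1275 = -0.005882
Flow direction (−∇h) has components (+0.0003922 E, +0.005882 N).
Azimuth = atan2(E, N) = atan2(+0.0003922, +0.005882) = 3.8° ≈ 004°.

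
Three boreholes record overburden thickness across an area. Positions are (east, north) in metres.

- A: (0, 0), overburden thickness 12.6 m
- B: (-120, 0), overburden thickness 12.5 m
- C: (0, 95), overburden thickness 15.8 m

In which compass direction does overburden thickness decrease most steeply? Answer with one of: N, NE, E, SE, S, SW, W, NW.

∂d/∂x = (12.5 − 12.6) / (-120 − 0) = +0.0008333
∂d/∂y = (15.8 − 12.6) / (95 − 0) = +0.03368
Steepest decrease is along −∇f = (-0.0008333 E, -0.03368 N) → south.

S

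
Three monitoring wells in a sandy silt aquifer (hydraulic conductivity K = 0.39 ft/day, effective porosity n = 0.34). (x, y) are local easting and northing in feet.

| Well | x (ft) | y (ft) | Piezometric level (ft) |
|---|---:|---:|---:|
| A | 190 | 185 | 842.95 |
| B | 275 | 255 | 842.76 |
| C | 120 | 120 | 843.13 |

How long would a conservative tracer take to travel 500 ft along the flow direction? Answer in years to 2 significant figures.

Taking A as reference: B−A = (85, 70, -0.19); C−A = (-70, -65, +0.18).
Solve a·Δx + b·Δy = Δh: det = 85·(-65) − (-70)·70 = -625.
∂h/∂x = [(-0.19)·(-65) − (+0.18)·70] / -625 = +0.0004000
∂h/∂y = [85·(+0.18) − (-70)·(-0.19)] / -625 = -0.003200
|∇h| = √(0.0004000² + -0.003200²) = 0.003225
Seepage velocity v = K·i/n = 0.39 × 0.003225 / 0.34 = 0.003699 ft/day.
t = 500 / 0.003699 = 1.352e+05 days = 370 years.

370 years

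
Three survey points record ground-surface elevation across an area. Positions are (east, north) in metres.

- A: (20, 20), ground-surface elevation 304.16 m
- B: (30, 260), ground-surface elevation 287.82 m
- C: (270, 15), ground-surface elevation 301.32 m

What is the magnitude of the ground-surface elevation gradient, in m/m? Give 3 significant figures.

Three-point gradient (reference A): Δ to B = (10, 240, -16.34), Δ to C = (250, -5, -2.84).
∂z/∂x = -0.01271, ∂z/∂y = -0.06755 (det = -60050).
|∇f| = √(-0.01271² + -0.06755²) = 0.06874 m/m

0.0687 m/m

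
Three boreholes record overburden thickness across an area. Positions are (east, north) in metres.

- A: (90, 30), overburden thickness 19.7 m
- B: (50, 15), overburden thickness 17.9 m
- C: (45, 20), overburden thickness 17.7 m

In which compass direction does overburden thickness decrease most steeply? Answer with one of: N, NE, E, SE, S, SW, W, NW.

W

Taking A as reference: B−A = (-40, -15, -1.8); C−A = (-45, -10, -2.0).
Determinant of the coordinate differences = (-40)·(-10) − (-45)·(-15) = -275.
∂d/∂x = [(-1.8)·(-10) − (-2.0)·(-15)] / -275 = +0.04364
∂d/∂y = [(-40)·(-2.0) − (-45)·(-1.8)] / -275 = +0.003636
Steepest decrease is along −∇f = (-0.04364 E, -0.003636 N) → west.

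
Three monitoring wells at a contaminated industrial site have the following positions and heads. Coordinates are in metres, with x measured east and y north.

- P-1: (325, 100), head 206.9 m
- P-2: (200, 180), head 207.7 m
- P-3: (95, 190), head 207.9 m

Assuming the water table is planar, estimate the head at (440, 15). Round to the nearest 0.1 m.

206.1 m

With h = a·x + b·y + c and P-1 as origin, the differences give:
  (-125)·a + 80·b = +0.8
  (-230)·a + 90·b = +1.0
Eliminate b (×90 and ×80, subtract): 7150·a = -8.00 → a = ∂h/∂x = -0.001119
Back-substitute: b = ∂h/∂y = +0.008252.
h(440, 15) = 206.9 + (-0.001119)·(115) + (+0.008252)·(-85) = 206.9 -0.129 -0.701 = 206.070 m.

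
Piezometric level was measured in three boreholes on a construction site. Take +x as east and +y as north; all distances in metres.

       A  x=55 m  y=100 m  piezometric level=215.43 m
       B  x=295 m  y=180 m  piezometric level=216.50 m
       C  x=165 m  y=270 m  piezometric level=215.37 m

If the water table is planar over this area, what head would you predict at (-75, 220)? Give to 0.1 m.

214.2 m

Differences from A: to B (Δx, Δy, Δh) = (240, 80, +1.07); to C = (110, 170, -0.06).
Determinant of the coordinate differences = 240·170 − 110·80 = 32000.
∂h/∂x = [(+1.07)·170 − (-0.06)·80] / 32000 = +0.005834
∂h/∂y = [240·(-0.06) − 110·(+1.07)] / 32000 = -0.004128
h(-75, 220) = 215.43 + (+0.005834)·(-130) + (-0.004128)·(120) = 215.43 -0.758 -0.495 = 214.176 m.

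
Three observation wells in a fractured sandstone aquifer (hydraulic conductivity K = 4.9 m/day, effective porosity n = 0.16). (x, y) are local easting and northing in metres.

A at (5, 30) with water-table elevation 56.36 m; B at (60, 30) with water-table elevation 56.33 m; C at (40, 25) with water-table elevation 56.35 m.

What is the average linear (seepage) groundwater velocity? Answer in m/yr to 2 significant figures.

Differences from A: to B (Δx, Δy, Δh) = (55, 0, -0.03); to C = (35, -5, -0.01).
Determinant of the coordinate differences = 55·(-5) − 35·0 = -275.
∂h/∂x = [(-0.03)·(-5) − (-0.01)·0] / -275 = -0.0005455
∂h/∂y = [55·(-0.01) − 35·(-0.03)] / -275 = -0.001818
|∇h| = √(-0.0005455² + -0.001818²) = 0.001898
Seepage velocity v = K·i/n = 4.9 × 0.001898 / 0.16 = 0.05813 m/day = 21.23 m/yr.

21 m/yr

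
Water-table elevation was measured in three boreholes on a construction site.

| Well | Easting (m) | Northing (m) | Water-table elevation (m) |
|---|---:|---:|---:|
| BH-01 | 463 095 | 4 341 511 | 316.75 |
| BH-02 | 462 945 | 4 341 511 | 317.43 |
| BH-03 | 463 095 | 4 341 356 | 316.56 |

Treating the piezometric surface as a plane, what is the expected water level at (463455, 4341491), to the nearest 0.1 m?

∂h/∂x = (317.43 − 316.75) / (462945 − 463095) = -0.004533
∂h/∂y = (316.56 − 316.75) / (4341356 − 4341511) = +0.001226
h(463455, 4341491) = 316.75 + (-0.004533)·(360) + (+0.001226)·(-20) = 316.75 -1.632 -0.025 = 315.093 m.

315.1 m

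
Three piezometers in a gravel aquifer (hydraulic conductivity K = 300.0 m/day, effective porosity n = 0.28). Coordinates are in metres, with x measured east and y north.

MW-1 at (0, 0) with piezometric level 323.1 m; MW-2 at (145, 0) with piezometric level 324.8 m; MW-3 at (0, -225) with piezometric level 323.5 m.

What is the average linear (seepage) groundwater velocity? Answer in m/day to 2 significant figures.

∂h/∂x = (324.8 − 323.1) / (145 − 0) = +0.01172
∂h/∂y = (323.5 − 323.1) / (-225 − 0) = -0.001778
|∇h| = √(0.01172² + -0.001778²) = 0.01185
Seepage velocity v = K·i/n = 300.0 × 0.01185 / 0.28 = 12.7 m/day.

13 m/day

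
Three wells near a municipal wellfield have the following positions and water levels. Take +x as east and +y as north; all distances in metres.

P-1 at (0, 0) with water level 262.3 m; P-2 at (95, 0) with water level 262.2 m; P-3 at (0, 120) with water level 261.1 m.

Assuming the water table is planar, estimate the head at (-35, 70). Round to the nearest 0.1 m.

∂h/∂x = (262.2 − 262.3) / (95 − 0) = -0.001053
∂h/∂y = (261.1 − 262.3) / (120 − 0) = -0.010000
h(-35, 70) = 262.3 + (-0.001053)·(-35) + (-0.010000)·(70) = 262.3 +0.037 -0.700 = 261.637 m.

261.6 m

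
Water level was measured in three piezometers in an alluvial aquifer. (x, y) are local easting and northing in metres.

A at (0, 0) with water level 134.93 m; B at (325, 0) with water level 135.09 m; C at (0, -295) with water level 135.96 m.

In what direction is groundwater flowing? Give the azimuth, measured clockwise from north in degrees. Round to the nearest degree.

∂h/∂x = (135.09 − 134.93) / (325 − 0) = +0.0004923
∂h/∂y = (135.96 − 134.93) / (-295 − 0) = -0.003492
Flow direction (−∇h) has components (-0.0004923 E, +0.003492 N).
Azimuth = atan2(E, N) = atan2(-0.0004923, +0.003492) = 352.0° ≈ 352°.

352°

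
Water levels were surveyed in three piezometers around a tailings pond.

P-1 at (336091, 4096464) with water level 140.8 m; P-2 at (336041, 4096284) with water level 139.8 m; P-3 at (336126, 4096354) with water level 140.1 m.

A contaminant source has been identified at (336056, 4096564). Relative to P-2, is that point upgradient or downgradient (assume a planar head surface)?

upgradient

With h = a·x + b·y + c and P-1 as origin, the differences give:
  (-50)·a + (-180)·b = -1.0
  35·a + (-110)·b = -0.7
Eliminate b (×(-110) and ×(-180), subtract): 11800·a = -16.00 → a = ∂h/∂x = -0.001356
Back-substitute: b = ∂h/∂y = +0.005932.
Head at (336056, 4096564) = 140.8 + (-0.001356)·(-35) + (+0.005932)·(100) = 141.44 m.
That is higher than the 139.8 m at P-2, so the point is upgradient.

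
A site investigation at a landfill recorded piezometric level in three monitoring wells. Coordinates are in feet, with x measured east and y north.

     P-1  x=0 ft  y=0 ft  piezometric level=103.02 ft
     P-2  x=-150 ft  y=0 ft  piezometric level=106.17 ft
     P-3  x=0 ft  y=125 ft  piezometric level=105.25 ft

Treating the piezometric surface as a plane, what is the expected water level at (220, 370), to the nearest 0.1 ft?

105.0 ft

∂h/∂x = (106.17 − 103.02) / (-150 − 0) = -0.02100
∂h/∂y = (105.25 − 103.02) / (125 − 0) = +0.01784
h(220, 370) = 103.02 + (-0.02100)·(220) + (+0.01784)·(370) = 103.02 -4.620 +6.601 = 105.001 ft.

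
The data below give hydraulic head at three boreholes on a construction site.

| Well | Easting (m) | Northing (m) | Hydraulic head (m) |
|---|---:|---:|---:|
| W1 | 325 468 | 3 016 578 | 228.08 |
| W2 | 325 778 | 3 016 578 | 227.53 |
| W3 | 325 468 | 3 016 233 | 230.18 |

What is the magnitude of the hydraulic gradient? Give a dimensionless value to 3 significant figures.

∂h/∂x = (227.53 − 228.08) / (325778 − 325468) = -0.001774
∂h/∂y = (230.18 − 228.08) / (3016233 − 3016578) = -0.006087
|∇h| = √(-0.001774² + -0.006087²) = 0.00634

0.00634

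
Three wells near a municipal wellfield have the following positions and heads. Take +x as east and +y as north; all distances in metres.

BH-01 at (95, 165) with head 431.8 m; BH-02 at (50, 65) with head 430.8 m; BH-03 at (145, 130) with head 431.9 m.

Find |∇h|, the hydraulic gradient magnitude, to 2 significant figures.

Differences from BH-01: to BH-02 (Δx, Δy, Δh) = (-45, -100, -1.0); to BH-03 = (50, -35, +0.1).
Determinant of the coordinate differences = (-45)·(-35) − 50·(-100) = 6575.
∂h/∂x = [(-1.0)·(-35) − (+0.1)·(-100)] / 6575 = +0.006844
∂h/∂y = [(-45)·(+0.1) − 50·(-1.0)] / 6575 = +0.006920
|∇h| = √(0.006844² + 0.006920²) = 0.009733

0.0097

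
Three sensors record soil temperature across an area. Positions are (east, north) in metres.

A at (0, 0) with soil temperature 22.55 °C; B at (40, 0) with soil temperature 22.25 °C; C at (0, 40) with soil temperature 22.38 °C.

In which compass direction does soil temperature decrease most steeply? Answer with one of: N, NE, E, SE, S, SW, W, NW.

NE

∂T/∂x = (22.25 − 22.55) / (40 − 0) = -0.007500
∂T/∂y = (22.38 − 22.55) / (40 − 0) = -0.004250
Steepest decrease is along −∇f = (+0.007500 E, +0.004250 N) → northeast.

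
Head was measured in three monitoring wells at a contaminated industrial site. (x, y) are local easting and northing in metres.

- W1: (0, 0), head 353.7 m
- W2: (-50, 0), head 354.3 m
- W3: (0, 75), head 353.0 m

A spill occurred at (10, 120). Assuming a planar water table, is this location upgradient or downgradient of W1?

downgradient

∂h/∂x = (354.3 − 353.7) / (-50 − 0) = -0.01200
∂h/∂y = (353.0 − 353.7) / (75 − 0) = -0.009333
Head at (10, 120) = 353.7 + (-0.01200)·(10) + (-0.009333)·(120) = 352.46 m.
That is lower than the 353.7 m at W1, so the point is downgradient.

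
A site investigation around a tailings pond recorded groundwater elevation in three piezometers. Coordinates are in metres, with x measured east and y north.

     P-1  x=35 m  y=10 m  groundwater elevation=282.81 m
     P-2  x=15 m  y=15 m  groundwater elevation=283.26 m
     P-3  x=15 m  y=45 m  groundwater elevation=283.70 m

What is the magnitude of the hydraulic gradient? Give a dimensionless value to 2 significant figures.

0.024

Differences from P-1: to P-2 (Δx, Δy, Δh) = (-20, 5, +0.45); to P-3 = (-20, 35, +0.89).
Determinant of the coordinate differences = (-20)·35 − (-20)·5 = -600.
∂h/∂x = [(+0.45)·35 − (+0.89)·5] / -600 = -0.01883
∂h/∂y = [(-20)·(+0.89) − (-20)·(+0.45)] / -600 = +0.01467
|∇h| = √(-0.01883² + 0.01467²) = 0.02387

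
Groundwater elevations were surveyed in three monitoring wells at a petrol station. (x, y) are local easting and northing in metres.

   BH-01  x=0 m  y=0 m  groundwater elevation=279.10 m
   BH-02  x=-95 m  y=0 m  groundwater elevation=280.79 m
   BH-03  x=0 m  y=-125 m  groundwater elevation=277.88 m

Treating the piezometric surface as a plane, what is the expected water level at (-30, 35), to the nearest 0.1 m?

280.0 m

∂h/∂x = (280.79 − 279.10) / (-95 − 0) = -0.01779
∂h/∂y = (277.88 − 279.10) / (-125 − 0) = +0.009760
h(-30, 35) = 279.10 + (-0.01779)·(-30) + (+0.009760)·(35) = 279.10 +0.534 +0.342 = 279.975 m.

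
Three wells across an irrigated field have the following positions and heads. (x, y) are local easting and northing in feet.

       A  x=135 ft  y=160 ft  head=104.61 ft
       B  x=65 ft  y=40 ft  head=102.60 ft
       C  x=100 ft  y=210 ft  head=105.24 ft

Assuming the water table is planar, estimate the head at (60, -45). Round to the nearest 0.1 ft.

101.3 ft

Differences from A: to B (Δx, Δy, Δh) = (-70, -120, -2.01); to C = (-35, 50, +0.63).
Solve a·Δx + b·Δy = Δh: det = (-70)·50 − (-35)·(-120) = -7700.
∂h/∂x = [(-2.01)·50 − (+0.63)·(-120)] / -7700 = +0.003234
∂h/∂y = [(-70)·(+0.63) − (-35)·(-2.01)] / -7700 = +0.01486
h(60, -45) = 104.61 + (+0.003234)·(-75) + (+0.01486)·(-205) = 104.61 -0.243 -3.047 = 101.320 ft.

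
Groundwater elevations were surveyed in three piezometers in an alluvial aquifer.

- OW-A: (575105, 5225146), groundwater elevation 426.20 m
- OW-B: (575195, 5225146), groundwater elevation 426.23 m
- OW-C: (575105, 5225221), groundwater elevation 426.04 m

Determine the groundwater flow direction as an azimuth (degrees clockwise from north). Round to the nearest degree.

∂h/∂x = (426.23 − 426.20) / (575195 − 575105) = +0.0003333
∂h/∂y = (426.04 − 426.20) / (5225221 − 5225146) = -0.002133
Flow direction (−∇h) has components (-0.0003333 E, +0.002133 N).
Azimuth = atan2(E, N) = atan2(-0.0003333, +0.002133) = 351.1° ≈ 351°.

351°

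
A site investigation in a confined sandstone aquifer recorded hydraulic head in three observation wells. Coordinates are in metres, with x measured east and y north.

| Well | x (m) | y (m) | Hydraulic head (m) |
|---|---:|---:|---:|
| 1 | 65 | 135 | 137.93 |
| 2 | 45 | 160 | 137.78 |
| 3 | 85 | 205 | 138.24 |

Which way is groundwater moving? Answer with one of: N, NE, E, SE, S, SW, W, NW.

W

Differences from 1: to 2 (Δx, Δy, Δh) = (-20, 25, -0.15); to 3 = (20, 70, +0.31).
Determinant of the coordinate differences = (-20)·70 − 20·25 = -1900.
∂h/∂x = [(-0.15)·70 − (+0.31)·25] / -1900 = +0.009605
∂h/∂y = [(-20)·(+0.31) − 20·(-0.15)] / -1900 = +0.001684
Flow = −∇h = (-0.009605 east, -0.001684 north), which points west.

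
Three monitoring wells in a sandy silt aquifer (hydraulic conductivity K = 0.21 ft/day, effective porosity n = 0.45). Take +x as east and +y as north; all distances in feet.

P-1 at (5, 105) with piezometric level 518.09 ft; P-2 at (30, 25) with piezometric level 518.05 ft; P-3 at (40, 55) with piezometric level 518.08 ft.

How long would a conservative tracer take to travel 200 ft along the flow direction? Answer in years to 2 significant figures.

With h = a·x + b·y + c and P-1 as origin, the differences give:
  25·a + (-80)·b = -0.04
  35·a + (-50)·b = -0.01
Eliminate b (×(-50) and ×(-80), subtract): 1550·a = 1.200 → a = ∂h/∂x = +0.0007742
Back-substitute: b = ∂h/∂y = +0.0007419.
|∇h| = √(0.0007742² + 0.0007419²) = 0.001072
Seepage velocity v = K·i/n = 0.21 × 0.001072 / 0.45 = 0.0005003 ft/day.
t = 200 / 0.0005003 = 3.998e+05 days = 1.09e+03 years.

1100 years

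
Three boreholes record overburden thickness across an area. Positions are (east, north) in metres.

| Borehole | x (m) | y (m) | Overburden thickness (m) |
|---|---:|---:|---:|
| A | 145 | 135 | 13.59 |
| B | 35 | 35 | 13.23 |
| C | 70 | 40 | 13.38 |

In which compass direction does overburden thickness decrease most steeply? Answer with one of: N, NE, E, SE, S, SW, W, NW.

With d = a·x + b·y + c and A as origin, the differences give:
  (-110)·a + (-100)·b = -0.36
  (-75)·a + (-95)·b = -0.21
Eliminate b (×(-95) and ×(-100), subtract): 2950·a = 13.200 → a = ∂d/∂x = +0.004475
Back-substitute: b = ∂d/∂y = -0.001322.
Steepest decrease is along −∇f = (-0.004475 E, +0.001322 N) → west.

W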